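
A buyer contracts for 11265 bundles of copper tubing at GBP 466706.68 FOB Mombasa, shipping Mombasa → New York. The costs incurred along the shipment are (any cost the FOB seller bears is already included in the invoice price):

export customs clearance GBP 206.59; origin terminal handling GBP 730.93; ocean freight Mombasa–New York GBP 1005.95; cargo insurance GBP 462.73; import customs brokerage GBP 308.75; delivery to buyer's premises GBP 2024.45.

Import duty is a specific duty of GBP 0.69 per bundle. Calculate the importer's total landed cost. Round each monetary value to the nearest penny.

Total landed cost: GBP 478281.41

FOB: the seller bears costs until goods are on board at the origin port; the buyer bears freight, insurance and all costs thereafter.
Already in the invoice (seller's account under FOB): export clearance, origin terminal — exclude.
CIF value = FOB price + freight + insurance = 466706.68 + 1005.95 + 462.73 = 468175.36
Import duty = 11265 × 0.69 = 7772.85
Buyer bears: freight 1005.95 + insurance 462.73 + brokerage 308.75 + delivery 2024.45 + duty 7772.85 = 11574.73
Landed cost = invoice 466706.68 + 11574.73 = 478281.41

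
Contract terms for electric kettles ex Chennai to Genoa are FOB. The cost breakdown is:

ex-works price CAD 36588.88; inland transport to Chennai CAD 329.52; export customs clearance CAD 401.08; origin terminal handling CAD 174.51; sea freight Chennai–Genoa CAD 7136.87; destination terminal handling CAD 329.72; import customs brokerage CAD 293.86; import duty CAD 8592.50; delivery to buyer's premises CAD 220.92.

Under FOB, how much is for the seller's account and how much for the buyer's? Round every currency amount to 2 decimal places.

Seller: CAD 37493.99; buyer: CAD 16573.87

FOB: the seller bears costs until goods are on board at the origin port; the buyer bears freight, insurance and all costs thereafter.
Seller's account: goods 36588.88 + inland to port 329.52 + export clearance 401.08 + origin terminal 174.51 = 37493.99
Buyer's account: freight 7136.87 + destination terminal 329.72 + brokerage 293.86 + duty 8592.50 + delivery 220.92 = 16573.87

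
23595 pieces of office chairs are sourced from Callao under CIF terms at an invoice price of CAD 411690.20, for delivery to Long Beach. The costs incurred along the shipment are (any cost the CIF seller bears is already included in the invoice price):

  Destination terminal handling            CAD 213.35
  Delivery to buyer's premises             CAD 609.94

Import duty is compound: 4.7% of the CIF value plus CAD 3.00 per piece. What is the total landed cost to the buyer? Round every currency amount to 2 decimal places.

Total landed cost: CAD 502647.93

CIF: the seller pays costs through ocean freight and marine insurance to the destination port.
The CIF price already equals the CIF value: 411690.20
Ad valorem component: 411690.20 × 4.7% = 19349.44
Specific component: 23595 × 3.00 = 70785.00
Import duty = 19349.44 + 70785.00 = 90134.44
Buyer bears: destination terminal 213.35 + delivery 609.94 + duty 90134.44 = 90957.73
Landed cost = invoice 411690.20 + 90957.73 = 502647.93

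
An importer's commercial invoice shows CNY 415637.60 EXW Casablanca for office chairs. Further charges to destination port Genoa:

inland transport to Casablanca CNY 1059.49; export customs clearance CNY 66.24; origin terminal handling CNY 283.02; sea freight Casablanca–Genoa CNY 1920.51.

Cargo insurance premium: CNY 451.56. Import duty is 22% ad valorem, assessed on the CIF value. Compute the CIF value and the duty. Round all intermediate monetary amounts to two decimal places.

CIF value: CNY 419418.42; import duty: CNY 92272.05

CIF = EXW price + pre-shipment costs + freight + insurance
CIF = 415637.60 + 1059.49 + 66.24 + 283.02 + 1920.51 + 451.56 = 419418.42
Import duty = 419418.42 × 22% = 92272.05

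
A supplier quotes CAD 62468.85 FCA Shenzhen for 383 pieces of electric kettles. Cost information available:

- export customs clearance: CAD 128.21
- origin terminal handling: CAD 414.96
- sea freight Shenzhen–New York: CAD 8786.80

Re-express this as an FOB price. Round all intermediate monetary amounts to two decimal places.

FOB price: CAD 62883.81

Not relevant to the conversion: export clearance — on the seller under both FCA and FOB; already in the FCA price and stays in the FOB price. freight — on the buyer under both terms; not part of either seller's price.
From FCA to FOB, the seller additionally bears: origin terminal.
FOB price = 62468.85 + 414.96 = 62883.81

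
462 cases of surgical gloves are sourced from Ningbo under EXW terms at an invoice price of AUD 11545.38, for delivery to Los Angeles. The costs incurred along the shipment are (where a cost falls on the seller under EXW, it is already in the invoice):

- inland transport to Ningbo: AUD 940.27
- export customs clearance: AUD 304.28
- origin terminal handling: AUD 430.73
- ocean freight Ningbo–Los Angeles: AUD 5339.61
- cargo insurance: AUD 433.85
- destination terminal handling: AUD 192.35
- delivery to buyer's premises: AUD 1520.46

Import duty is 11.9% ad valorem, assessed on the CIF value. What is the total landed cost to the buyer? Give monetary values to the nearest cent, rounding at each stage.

EXW: the seller makes goods available at their premises; the buyer bears all onward costs.
CIF value = EXW price + inland to port + export clearance + origin terminal + freight + insurance = 11545.38 + 940.27 + 304.28 + 430.73 + 5339.61 + 433.85 = 18994.12
Import duty = 18994.12 × 11.9% = 2260.30
Buyer bears: inland to port 940.27 + export clearance 304.28 + origin terminal 430.73 + freight 5339.61 + insurance 433.85 + destination terminal 192.35 + delivery 1520.46 + duty 2260.30 = 11421.85
Landed cost = invoice 11545.38 + 11421.85 = 22967.23

Total landed cost: AUD 22967.23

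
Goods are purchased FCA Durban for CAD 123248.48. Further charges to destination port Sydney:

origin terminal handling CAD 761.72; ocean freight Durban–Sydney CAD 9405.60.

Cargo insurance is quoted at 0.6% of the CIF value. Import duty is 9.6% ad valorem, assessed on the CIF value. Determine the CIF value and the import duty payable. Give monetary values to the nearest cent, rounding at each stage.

Let C be the CIF value. C = FCA price + pre-shipment costs + freight + 0.6% × C
C − 0.6% × C = 123248.48 + 761.72 + 9405.60
0.994 × C = 133415.80
C = 133415.80 / 0.994 = 134221.13
Insurance premium = 0.6% × 134221.13 = 805.33
Import duty = 134221.13 × 9.6% = 12885.23

CIF value: CAD 134221.13; import duty: CAD 12885.23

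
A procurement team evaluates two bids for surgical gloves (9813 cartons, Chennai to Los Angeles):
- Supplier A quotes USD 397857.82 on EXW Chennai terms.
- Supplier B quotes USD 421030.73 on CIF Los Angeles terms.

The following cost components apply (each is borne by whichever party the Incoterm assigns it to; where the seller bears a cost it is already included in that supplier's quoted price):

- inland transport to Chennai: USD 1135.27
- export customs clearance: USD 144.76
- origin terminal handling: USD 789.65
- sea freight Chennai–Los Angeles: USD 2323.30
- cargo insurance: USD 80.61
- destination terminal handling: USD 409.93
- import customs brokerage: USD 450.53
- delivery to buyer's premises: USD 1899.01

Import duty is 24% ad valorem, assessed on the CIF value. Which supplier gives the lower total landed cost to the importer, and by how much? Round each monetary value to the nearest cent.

Supplier A is cheaper by USD 23187.16

Supplier A (EXW):
CIF value = EXW price + inland to port + export clearance + origin terminal + freight + insurance = 397857.82 + 1135.27 + 144.76 + 789.65 + 2323.30 + 80.61 = 402331.41
Import duty = 402331.41 × 24% = 96559.54
Buyer bears (A): 1135.27 + 144.76 + 789.65 + 2323.30 + 80.61 + 409.93 + 450.53 + 1899.01 = 7233.06
Landed cost (A) = invoice 397857.82 + 7233.06 + duty 96559.54 = 501650.42
Supplier B (CIF):
The CIF price already equals the CIF value: 421030.73
Import duty = 421030.73 × 24% = 101047.38
Buyer bears (B): 409.93 + 450.53 + 1899.01 = 2759.47
Landed cost (B) = invoice 421030.73 + 2759.47 + duty 101047.38 = 524837.58
Difference = |501650.42 − 524837.58| = 23187.16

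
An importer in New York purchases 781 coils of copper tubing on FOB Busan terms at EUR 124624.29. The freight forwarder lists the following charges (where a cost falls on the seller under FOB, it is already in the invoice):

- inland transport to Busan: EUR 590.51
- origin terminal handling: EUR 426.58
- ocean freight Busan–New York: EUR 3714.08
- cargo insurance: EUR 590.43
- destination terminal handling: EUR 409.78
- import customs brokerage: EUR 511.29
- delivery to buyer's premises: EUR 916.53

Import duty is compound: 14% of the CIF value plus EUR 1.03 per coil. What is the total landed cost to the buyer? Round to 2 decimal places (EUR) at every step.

Total landed cost: EUR 149620.86

FOB: the seller bears costs until goods are on board at the origin port; the buyer bears freight, insurance and all costs thereafter.
Already in the invoice (seller's account under FOB): inland to port, origin terminal — exclude.
CIF value = FOB price + freight + insurance = 124624.29 + 3714.08 + 590.43 = 128928.80
Ad valorem component: 128928.80 × 14% = 18050.03
Specific component: 781 × 1.03 = 804.43
Import duty = 18050.03 + 804.43 = 18854.46
Buyer bears: freight 3714.08 + insurance 590.43 + destination terminal 409.78 + brokerage 511.29 + delivery 916.53 + duty 18854.46 = 24996.57
Landed cost = invoice 124624.29 + 24996.57 = 149620.86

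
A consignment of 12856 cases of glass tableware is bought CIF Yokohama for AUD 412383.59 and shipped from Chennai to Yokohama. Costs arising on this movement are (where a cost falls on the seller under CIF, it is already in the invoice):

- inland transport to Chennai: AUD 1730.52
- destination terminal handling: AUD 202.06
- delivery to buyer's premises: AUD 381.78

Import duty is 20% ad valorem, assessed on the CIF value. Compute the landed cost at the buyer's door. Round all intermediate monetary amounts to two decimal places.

CIF: the seller pays costs through ocean freight and marine insurance to the destination port.
Already in the invoice (seller's account under CIF): inland to port — exclude.
The CIF price already equals the CIF value: 412383.59
Import duty = 412383.59 × 20% = 82476.72
Buyer bears: destination terminal 202.06 + delivery 381.78 + duty 82476.72 = 83060.56
Landed cost = invoice 412383.59 + 83060.56 = 495444.15

Total landed cost: AUD 495444.15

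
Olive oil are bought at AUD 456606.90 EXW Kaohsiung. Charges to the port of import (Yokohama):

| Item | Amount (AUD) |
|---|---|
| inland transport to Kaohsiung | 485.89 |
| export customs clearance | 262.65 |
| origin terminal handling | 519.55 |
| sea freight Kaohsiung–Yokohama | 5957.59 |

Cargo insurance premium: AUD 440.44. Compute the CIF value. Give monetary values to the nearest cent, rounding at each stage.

CIF = EXW price + pre-shipment costs + freight + insurance
CIF = 456606.90 + 485.89 + 262.65 + 519.55 + 5957.59 + 440.44 = 464273.02

CIF value: AUD 464273.02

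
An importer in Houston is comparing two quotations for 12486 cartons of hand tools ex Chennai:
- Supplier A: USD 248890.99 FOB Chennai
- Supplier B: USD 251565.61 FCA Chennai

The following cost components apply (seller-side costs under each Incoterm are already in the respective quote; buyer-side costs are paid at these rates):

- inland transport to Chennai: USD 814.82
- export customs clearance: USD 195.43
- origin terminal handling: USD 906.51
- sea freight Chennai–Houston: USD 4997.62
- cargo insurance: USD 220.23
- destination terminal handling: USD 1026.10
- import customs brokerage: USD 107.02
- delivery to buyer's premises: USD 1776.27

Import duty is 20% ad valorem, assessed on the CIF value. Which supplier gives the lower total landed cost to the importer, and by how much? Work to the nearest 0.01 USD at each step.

Supplier A (FOB):
CIF value = FOB price + freight + insurance = 248890.99 + 4997.62 + 220.23 = 254108.84
Import duty = 254108.84 × 20% = 50821.77
Buyer bears (A): 4997.62 + 220.23 + 1026.10 + 107.02 + 1776.27 = 8127.24
Landed cost (A) = invoice 248890.99 + 8127.24 + duty 50821.77 = 307840.00
Supplier B (FCA):
CIF value = FCA price + origin terminal + freight + insurance = 251565.61 + 906.51 + 4997.62 + 220.23 = 257689.97
Import duty = 257689.97 × 20% = 51537.99
Buyer bears (B): 906.51 + 4997.62 + 220.23 + 1026.10 + 107.02 + 1776.27 = 9033.75
Landed cost (B) = invoice 251565.61 + 9033.75 + duty 51537.99 = 312137.35
Difference = |307840.00 − 312137.35| = 4297.35

Supplier A is cheaper by USD 4297.35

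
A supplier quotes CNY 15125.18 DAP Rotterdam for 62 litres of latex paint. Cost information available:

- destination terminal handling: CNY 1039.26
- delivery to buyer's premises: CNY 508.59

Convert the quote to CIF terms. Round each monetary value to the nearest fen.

CIF price: CNY 13577.33

From DAP to CIF, the seller no longer bears: destination terminal, delivery.
CIF price = 15125.18 − 1039.26 − 508.59 = 13577.33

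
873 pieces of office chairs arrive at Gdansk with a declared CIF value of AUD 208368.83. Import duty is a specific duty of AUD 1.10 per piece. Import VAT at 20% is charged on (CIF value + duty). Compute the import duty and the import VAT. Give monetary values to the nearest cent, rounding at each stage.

Import duty: AUD 960.30; import VAT: AUD 41865.83

Import duty = 873 × 1.10 = 960.30
VAT base = CIF + duty = 208368.83 + 960.30 = 209329.13
Import VAT = 209329.13 × 20% = 41865.83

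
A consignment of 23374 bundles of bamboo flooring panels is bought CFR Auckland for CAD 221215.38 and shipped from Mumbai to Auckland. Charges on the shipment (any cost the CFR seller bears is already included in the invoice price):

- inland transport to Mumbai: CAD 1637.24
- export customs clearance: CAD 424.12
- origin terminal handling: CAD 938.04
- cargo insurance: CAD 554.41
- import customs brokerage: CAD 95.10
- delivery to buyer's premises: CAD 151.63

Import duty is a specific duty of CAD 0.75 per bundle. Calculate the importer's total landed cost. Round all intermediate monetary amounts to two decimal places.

Total landed cost: CAD 239547.02

CFR: the seller pays costs through ocean freight to the destination port, but not insurance.
Already in the invoice (seller's account under CFR): inland to port, export clearance, origin terminal — exclude.
CIF value = CFR price + insurance = 221215.38 + 554.41 = 221769.79
Import duty = 23374 × 0.75 = 17530.50
Buyer bears: insurance 554.41 + brokerage 95.10 + delivery 151.63 + duty 17530.50 = 18331.64
Landed cost = invoice 221215.38 + 18331.64 = 239547.02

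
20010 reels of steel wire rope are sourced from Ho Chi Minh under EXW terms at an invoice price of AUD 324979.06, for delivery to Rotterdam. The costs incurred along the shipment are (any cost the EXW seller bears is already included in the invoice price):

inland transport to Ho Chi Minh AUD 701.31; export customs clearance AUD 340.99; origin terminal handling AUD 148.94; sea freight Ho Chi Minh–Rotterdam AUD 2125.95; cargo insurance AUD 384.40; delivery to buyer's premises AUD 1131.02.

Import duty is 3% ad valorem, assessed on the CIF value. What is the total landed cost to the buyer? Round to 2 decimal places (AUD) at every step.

Total landed cost: AUD 339672.09

EXW: the seller makes goods available at their premises; the buyer bears all onward costs.
CIF value = EXW price + inland to port + export clearance + origin terminal + freight + insurance = 324979.06 + 701.31 + 340.99 + 148.94 + 2125.95 + 384.40 = 328680.65
Import duty = 328680.65 × 3% = 9860.42
Buyer bears: inland to port 701.31 + export clearance 340.99 + origin terminal 148.94 + freight 2125.95 + insurance 384.40 + delivery 1131.02 + duty 9860.42 = 14693.03
Landed cost = invoice 324979.06 + 14693.03 = 339672.09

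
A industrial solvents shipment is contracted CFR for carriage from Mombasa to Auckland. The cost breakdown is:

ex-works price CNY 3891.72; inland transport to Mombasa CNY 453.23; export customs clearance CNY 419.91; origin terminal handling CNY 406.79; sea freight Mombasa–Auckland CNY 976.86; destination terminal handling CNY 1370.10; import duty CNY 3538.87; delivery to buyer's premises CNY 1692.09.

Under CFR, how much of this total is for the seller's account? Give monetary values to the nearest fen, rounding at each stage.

CFR: the seller pays costs through ocean freight to the destination port, but not insurance.
Seller's account: goods 3891.72 + inland to port 453.23 + export clearance 419.91 + origin terminal 406.79 + freight 976.86 = 6148.51
Buyer's account: destination terminal 1370.10 + duty 3538.87 + delivery 1692.09 = 6601.06

Seller's account: CNY 6148.51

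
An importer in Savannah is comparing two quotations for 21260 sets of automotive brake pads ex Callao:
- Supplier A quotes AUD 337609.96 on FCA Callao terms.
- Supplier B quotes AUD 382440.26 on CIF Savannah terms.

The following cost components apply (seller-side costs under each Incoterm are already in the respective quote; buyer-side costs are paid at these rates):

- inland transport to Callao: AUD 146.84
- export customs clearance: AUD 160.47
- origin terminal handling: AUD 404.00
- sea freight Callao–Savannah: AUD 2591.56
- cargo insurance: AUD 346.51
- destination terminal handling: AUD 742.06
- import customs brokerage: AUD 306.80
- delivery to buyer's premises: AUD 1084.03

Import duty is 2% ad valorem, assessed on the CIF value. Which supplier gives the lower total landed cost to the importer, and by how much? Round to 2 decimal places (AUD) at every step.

Supplier A is cheaper by AUD 42318.00

Supplier A (FCA):
CIF value = FCA price + origin terminal + freight + insurance = 337609.96 + 404.00 + 2591.56 + 346.51 = 340952.03
Import duty = 340952.03 × 2% = 6819.04
Buyer bears (A): 404.00 + 2591.56 + 346.51 + 742.06 + 306.80 + 1084.03 = 5474.96
Landed cost (A) = invoice 337609.96 + 5474.96 + duty 6819.04 = 349903.96
Supplier B (CIF):
The CIF price already equals the CIF value: 382440.26
Import duty = 382440.26 × 2% = 7648.81
Buyer bears (B): 742.06 + 306.80 + 1084.03 = 2132.89
Landed cost (B) = invoice 382440.26 + 2132.89 + duty 7648.81 = 392221.96
Difference = |349903.96 − 392221.96| = 42318.00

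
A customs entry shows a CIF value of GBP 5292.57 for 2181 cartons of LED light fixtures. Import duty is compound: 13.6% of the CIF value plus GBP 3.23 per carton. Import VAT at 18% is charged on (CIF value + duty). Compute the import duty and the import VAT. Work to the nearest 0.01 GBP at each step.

Ad valorem component: 5292.57 × 13.6% = 719.79
Specific component: 2181 × 3.23 = 7044.63
Import duty = 719.79 + 7044.63 = 7764.42
VAT base = CIF + duty = 5292.57 + 7764.42 = 13056.99
Import VAT = 13056.99 × 18% = 2350.26

Import duty: GBP 7764.42; import VAT: GBP 2350.26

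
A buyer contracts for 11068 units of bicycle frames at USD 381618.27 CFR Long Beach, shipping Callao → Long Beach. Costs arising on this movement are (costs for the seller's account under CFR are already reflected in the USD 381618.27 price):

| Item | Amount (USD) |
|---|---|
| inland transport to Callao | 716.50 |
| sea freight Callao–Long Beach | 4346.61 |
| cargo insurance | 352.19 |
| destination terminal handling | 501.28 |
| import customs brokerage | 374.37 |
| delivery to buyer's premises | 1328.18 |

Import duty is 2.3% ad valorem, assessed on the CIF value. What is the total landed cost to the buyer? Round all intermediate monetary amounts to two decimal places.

Total landed cost: USD 392959.61

CFR: the seller pays costs through ocean freight to the destination port, but not insurance.
Already in the invoice (seller's account under CFR): inland to port, freight — exclude.
CIF value = CFR price + insurance = 381618.27 + 352.19 = 381970.46
Import duty = 381970.46 × 2.3% = 8785.32
Buyer bears: insurance 352.19 + destination terminal 501.28 + brokerage 374.37 + delivery 1328.18 + duty 8785.32 = 11341.34
Landed cost = invoice 381618.27 + 11341.34 = 392959.61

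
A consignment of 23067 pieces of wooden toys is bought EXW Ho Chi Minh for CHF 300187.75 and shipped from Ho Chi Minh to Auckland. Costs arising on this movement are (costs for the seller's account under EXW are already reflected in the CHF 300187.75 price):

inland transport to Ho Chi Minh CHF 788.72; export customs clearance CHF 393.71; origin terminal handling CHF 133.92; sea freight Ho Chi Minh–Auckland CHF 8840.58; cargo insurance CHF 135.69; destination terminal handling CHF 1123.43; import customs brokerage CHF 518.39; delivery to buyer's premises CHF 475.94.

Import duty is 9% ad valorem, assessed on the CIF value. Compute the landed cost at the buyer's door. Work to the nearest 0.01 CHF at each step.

EXW: the seller makes goods available at their premises; the buyer bears all onward costs.
CIF value = EXW price + inland to port + export clearance + origin terminal + freight + insurance = 300187.75 + 788.72 + 393.71 + 133.92 + 8840.58 + 135.69 = 310480.37
Import duty = 310480.37 × 9% = 27943.23
Buyer bears: inland to port 788.72 + export clearance 393.71 + origin terminal 133.92 + freight 8840.58 + insurance 135.69 + destination terminal 1123.43 + brokerage 518.39 + delivery 475.94 + duty 27943.23 = 40353.61
Landed cost = invoice 300187.75 + 40353.61 = 340541.36

Total landed cost: CHF 340541.36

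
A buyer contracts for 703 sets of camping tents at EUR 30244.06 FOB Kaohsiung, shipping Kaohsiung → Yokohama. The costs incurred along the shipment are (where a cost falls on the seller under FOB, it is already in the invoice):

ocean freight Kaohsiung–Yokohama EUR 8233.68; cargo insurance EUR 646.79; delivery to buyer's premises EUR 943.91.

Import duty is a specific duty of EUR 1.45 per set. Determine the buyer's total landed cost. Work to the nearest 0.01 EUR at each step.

Total landed cost: EUR 41087.79

FOB: the seller bears costs until goods are on board at the origin port; the buyer bears freight, insurance and all costs thereafter.
CIF value = FOB price + freight + insurance = 30244.06 + 8233.68 + 646.79 = 39124.53
Import duty = 703 × 1.45 = 1019.35
Buyer bears: freight 8233.68 + insurance 646.79 + delivery 943.91 + duty 1019.35 = 10843.73
Landed cost = invoice 30244.06 + 10843.73 = 41087.79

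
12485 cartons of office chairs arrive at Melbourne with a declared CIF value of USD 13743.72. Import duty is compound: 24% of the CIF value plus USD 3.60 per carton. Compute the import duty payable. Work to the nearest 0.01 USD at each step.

Import duty: USD 48244.49

Ad valorem component: 13743.72 × 24% = 3298.49
Specific component: 12485 × 3.60 = 44946.00
Import duty = 3298.49 + 44946.00 = 48244.49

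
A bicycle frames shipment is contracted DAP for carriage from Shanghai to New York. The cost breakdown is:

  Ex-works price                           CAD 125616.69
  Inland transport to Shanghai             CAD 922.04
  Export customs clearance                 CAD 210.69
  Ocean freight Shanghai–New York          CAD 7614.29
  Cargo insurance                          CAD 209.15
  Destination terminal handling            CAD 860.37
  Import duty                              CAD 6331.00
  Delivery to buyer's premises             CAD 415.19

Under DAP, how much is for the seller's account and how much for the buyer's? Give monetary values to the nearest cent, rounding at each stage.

DAP: the seller bears all costs to the named destination except import duty and clearance.
Seller's account: goods 125616.69 + inland to port 922.04 + export clearance 210.69 + freight 7614.29 + insurance 209.15 + destination terminal 860.37 + delivery 415.19 = 135848.42
Buyer's account: duty 6331.00 = 6331.00

Seller: CAD 135848.42; buyer: CAD 6331.00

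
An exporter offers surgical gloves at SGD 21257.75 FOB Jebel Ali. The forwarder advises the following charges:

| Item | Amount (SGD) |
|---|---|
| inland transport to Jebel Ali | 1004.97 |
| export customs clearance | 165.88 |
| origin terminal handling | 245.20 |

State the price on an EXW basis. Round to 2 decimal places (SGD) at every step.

EXW price: SGD 19841.70

From FOB to EXW, the seller no longer bears: inland to port, export clearance, origin terminal.
EXW price = 21257.75 − 1004.97 − 165.88 − 245.20 = 19841.70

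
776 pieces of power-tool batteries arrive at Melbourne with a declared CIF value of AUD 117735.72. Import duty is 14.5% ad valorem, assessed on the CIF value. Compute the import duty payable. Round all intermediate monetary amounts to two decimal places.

Import duty: AUD 17071.68

Import duty = 117735.72 × 14.5% = 17071.68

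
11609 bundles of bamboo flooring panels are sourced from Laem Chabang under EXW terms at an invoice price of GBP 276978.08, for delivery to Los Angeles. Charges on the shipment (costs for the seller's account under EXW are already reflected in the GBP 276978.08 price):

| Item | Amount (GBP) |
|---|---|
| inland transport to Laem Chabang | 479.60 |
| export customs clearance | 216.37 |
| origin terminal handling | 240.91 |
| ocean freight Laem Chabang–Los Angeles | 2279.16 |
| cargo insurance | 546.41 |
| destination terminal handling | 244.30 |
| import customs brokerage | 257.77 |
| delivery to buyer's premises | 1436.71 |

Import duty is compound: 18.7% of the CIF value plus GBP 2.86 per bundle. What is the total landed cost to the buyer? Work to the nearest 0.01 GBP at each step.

Total landed cost: GBP 368379.53

EXW: the seller makes goods available at their premises; the buyer bears all onward costs.
CIF value = EXW price + inland to port + export clearance + origin terminal + freight + insurance = 276978.08 + 479.60 + 216.37 + 240.91 + 2279.16 + 546.41 = 280740.53
Ad valorem component: 280740.53 × 18.7% = 52498.48
Specific component: 11609 × 2.86 = 33201.74
Import duty = 52498.48 + 33201.74 = 85700.22
Buyer bears: inland to port 479.60 + export clearance 216.37 + origin terminal 240.91 + freight 2279.16 + insurance 546.41 + destination terminal 244.30 + brokerage 257.77 + delivery 1436.71 + duty 85700.22 = 91401.45
Landed cost = invoice 276978.08 + 91401.45 = 368379.53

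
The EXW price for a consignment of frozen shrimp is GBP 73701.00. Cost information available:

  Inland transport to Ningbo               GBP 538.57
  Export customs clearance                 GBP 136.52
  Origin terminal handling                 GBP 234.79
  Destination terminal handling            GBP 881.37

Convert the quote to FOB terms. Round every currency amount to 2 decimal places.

FOB price: GBP 74610.88

Not relevant to the conversion: destination terminal — on the buyer under both terms; not part of either seller's price.
From EXW to FOB, the seller additionally bears: inland to port, export clearance, origin terminal.
FOB price = 73701.00 + 538.57 + 136.52 + 234.79 = 74610.88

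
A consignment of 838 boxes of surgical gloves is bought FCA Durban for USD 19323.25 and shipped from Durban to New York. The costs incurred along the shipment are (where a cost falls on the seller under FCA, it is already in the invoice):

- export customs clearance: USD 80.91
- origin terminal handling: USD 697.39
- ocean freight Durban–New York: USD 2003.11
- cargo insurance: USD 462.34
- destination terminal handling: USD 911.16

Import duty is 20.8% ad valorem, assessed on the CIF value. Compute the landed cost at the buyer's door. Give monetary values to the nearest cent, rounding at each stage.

Total landed cost: USD 28074.36

FCA: the seller delivers export-cleared goods to the carrier; the buyer bears costs from that point.
Already in the invoice (seller's account under FCA): export clearance — exclude.
CIF value = FCA price + origin terminal + freight + insurance = 19323.25 + 697.39 + 2003.11 + 462.34 = 22486.09
Import duty = 22486.09 × 20.8% = 4677.11
Buyer bears: origin terminal 697.39 + freight 2003.11 + insurance 462.34 + destination terminal 911.16 + duty 4677.11 = 8751.11
Landed cost = invoice 19323.25 + 8751.11 = 28074.36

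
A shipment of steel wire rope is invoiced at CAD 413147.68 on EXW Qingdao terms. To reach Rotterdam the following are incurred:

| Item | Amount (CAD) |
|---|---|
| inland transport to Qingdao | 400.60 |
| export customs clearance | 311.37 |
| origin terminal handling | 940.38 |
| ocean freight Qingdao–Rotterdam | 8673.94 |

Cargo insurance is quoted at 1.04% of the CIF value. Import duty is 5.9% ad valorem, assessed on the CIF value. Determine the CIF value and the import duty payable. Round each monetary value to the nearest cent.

Let C be the CIF value. C = EXW price + pre-shipment costs + freight + 1.04% × C
C − 1.04% × C = 413147.68 + 400.60 + 311.37 + 940.38 + 8673.94
0.9896 × C = 423473.97
C = 423473.97 / 0.9896 = 427924.38
Insurance premium = 1.04% × 427924.38 = 4450.41
Import duty = 427924.38 × 5.9% = 25247.54

CIF value: CAD 427924.38; import duty: CAD 25247.54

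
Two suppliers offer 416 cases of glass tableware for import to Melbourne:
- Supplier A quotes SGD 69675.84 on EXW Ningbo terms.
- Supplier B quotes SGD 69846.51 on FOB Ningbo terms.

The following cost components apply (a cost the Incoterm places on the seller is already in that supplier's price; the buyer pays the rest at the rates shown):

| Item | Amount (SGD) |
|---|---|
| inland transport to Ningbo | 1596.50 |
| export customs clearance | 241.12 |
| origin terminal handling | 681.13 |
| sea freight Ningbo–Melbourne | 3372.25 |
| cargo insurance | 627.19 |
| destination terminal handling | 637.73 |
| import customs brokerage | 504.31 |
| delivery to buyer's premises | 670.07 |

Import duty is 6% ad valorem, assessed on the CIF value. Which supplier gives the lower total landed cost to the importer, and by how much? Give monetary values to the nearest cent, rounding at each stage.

Supplier A (EXW):
CIF value = EXW price + inland to port + export clearance + origin terminal + freight + insurance = 69675.84 + 1596.50 + 241.12 + 681.13 + 3372.25 + 627.19 = 76194.03
Import duty = 76194.03 × 6% = 4571.64
Buyer bears (A): 1596.50 + 241.12 + 681.13 + 3372.25 + 627.19 + 637.73 + 504.31 + 670.07 = 8330.30
Landed cost (A) = invoice 69675.84 + 8330.30 + duty 4571.64 = 82577.78
Supplier B (FOB):
CIF value = FOB price + freight + insurance = 69846.51 + 3372.25 + 627.19 = 73845.95
Import duty = 73845.95 × 6% = 4430.76
Buyer bears (B): 3372.25 + 627.19 + 637.73 + 504.31 + 670.07 = 5811.55
Landed cost (B) = invoice 69846.51 + 5811.55 + duty 4430.76 = 80088.82
Difference = |82577.78 − 80088.82| = 2488.96

Supplier B is cheaper by SGD 2488.96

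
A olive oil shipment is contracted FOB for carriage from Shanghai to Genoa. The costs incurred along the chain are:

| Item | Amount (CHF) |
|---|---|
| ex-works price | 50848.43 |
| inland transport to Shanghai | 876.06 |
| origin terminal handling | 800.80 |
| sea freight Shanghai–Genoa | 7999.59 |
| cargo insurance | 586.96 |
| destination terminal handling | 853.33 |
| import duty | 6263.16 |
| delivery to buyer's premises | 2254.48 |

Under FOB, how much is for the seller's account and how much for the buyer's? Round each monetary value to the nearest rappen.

Seller: CHF 52525.29; buyer: CHF 17957.52

FOB: the seller bears costs until goods are on board at the origin port; the buyer bears freight, insurance and all costs thereafter.
Seller's account: goods 50848.43 + inland to port 876.06 + origin terminal 800.80 = 52525.29
Buyer's account: freight 7999.59 + insurance 586.96 + destination terminal 853.33 + duty 6263.16 + delivery 2254.48 = 17957.52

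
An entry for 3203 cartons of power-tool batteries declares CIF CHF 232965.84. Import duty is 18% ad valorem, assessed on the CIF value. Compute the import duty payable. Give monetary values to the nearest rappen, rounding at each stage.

Import duty = 232965.84 × 18% = 41933.85

Import duty: CHF 41933.85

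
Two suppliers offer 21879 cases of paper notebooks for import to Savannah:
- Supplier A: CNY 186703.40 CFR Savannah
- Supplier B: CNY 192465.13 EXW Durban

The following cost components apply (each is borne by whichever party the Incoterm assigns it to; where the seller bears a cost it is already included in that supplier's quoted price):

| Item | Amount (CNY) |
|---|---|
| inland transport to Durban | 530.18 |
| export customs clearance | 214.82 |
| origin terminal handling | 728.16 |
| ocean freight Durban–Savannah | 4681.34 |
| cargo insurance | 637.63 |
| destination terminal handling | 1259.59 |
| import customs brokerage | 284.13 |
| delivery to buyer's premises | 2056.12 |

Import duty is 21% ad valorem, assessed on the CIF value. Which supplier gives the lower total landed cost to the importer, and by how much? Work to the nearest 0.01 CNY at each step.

Supplier A is cheaper by CNY 14418.63

Supplier A (CFR):
CIF value = CFR price + insurance = 186703.40 + 637.63 = 187341.03
Import duty = 187341.03 × 21% = 39341.62
Buyer bears (A): 637.63 + 1259.59 + 284.13 + 2056.12 = 4237.47
Landed cost (A) = invoice 186703.40 + 4237.47 + duty 39341.62 = 230282.49
Supplier B (EXW):
CIF value = EXW price + inland to port + export clearance + origin terminal + freight + insurance = 192465.13 + 530.18 + 214.82 + 728.16 + 4681.34 + 637.63 = 199257.26
Import duty = 199257.26 × 21% = 41844.02
Buyer bears (B): 530.18 + 214.82 + 728.16 + 4681.34 + 637.63 + 1259.59 + 284.13 + 2056.12 = 10391.97
Landed cost (B) = invoice 192465.13 + 10391.97 + duty 41844.02 = 244701.12
Difference = |230282.49 − 244701.12| = 14418.63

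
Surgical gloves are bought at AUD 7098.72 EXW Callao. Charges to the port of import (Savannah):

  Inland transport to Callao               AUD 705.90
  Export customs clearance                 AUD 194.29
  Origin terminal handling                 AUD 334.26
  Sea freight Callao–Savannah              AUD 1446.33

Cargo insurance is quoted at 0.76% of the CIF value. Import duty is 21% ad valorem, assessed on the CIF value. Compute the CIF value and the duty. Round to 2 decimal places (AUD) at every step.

Let C be the CIF value. C = EXW price + pre-shipment costs + freight + 0.76% × C
C − 0.76% × C = 7098.72 + 705.90 + 194.29 + 334.26 + 1446.33
0.9924 × C = 9779.50
C = 9779.50 / 0.9924 = 9854.39
Insurance premium = 0.76% × 9854.39 = 74.89
Import duty = 9854.39 × 21% = 2069.42

CIF value: AUD 9854.39; import duty: AUD 2069.42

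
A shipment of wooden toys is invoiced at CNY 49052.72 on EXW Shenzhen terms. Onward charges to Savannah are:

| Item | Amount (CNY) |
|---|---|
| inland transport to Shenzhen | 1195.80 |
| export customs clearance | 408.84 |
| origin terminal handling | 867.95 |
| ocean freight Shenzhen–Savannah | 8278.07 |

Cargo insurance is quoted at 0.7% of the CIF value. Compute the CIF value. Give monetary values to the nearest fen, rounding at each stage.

CIF value: CNY 60224.95

Let C be the CIF value. C = EXW price + pre-shipment costs + freight + 0.7% × C
C − 0.7% × C = 49052.72 + 1195.80 + 408.84 + 867.95 + 8278.07
0.993 × C = 59803.38
C = 59803.38 / 0.993 = 60224.95
Insurance premium = 0.7% × 60224.95 = 421.57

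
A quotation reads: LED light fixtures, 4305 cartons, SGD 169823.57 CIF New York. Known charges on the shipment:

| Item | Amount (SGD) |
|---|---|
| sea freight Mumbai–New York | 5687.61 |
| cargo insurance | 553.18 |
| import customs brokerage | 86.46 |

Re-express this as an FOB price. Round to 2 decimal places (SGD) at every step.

FOB price: SGD 163582.78

Not relevant to the conversion: brokerage — on the buyer under both terms; not part of either seller's price.
From CIF to FOB, the seller no longer bears: freight, insurance.
FOB price = 169823.57 − 5687.61 − 553.18 = 163582.78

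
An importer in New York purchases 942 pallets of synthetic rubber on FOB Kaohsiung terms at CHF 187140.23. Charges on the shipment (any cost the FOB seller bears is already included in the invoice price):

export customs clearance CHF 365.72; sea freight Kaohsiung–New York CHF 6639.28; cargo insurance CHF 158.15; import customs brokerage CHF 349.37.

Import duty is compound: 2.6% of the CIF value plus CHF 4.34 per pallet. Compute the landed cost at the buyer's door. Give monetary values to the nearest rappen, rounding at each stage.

FOB: the seller bears costs until goods are on board at the origin port; the buyer bears freight, insurance and all costs thereafter.
Already in the invoice (seller's account under FOB): export clearance — exclude.
CIF value = FOB price + freight + insurance = 187140.23 + 6639.28 + 158.15 = 193937.66
Ad valorem component: 193937.66 × 2.6% = 5042.38
Specific component: 942 × 4.34 = 4088.28
Import duty = 5042.38 + 4088.28 = 9130.66
Buyer bears: freight 6639.28 + insurance 158.15 + brokerage 349.37 + duty 9130.66 = 16277.46
Landed cost = invoice 187140.23 + 16277.46 = 203417.69

Total landed cost: CHF 203417.69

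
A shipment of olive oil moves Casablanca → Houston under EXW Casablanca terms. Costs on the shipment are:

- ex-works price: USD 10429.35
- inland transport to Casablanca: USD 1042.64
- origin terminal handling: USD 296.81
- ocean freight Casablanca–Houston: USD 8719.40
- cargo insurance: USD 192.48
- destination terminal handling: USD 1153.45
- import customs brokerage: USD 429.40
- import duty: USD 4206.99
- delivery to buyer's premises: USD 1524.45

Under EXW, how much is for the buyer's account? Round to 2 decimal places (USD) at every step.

Buyer's account: USD 17565.62

EXW: the seller makes goods available at their premises; the buyer bears all onward costs.
Seller's account: goods 10429.35 = 10429.35
Buyer's account: inland to port 1042.64 + origin terminal 296.81 + freight 8719.40 + insurance 192.48 + destination terminal 1153.45 + brokerage 429.40 + duty 4206.99 + delivery 1524.45 = 17565.62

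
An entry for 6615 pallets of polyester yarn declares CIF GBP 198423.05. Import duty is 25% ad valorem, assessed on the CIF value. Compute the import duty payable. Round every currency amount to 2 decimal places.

Import duty: GBP 49605.76

Import duty = 198423.05 × 25% = 49605.76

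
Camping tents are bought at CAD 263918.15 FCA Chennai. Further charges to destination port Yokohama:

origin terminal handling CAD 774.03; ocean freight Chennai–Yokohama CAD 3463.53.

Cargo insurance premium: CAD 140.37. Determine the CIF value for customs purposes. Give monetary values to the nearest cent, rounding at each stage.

CIF = FCA price + pre-shipment costs + freight + insurance
CIF = 263918.15 + 774.03 + 3463.53 + 140.37 = 268296.08

CIF value: CAD 268296.08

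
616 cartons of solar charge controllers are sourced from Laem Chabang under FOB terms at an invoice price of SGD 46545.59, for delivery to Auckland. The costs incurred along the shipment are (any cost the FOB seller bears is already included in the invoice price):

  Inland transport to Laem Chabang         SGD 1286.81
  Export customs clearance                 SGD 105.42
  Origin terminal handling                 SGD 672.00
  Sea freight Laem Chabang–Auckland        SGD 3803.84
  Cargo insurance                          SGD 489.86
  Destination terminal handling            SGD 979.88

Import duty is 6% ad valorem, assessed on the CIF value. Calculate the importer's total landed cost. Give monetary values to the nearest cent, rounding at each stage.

FOB: the seller bears costs until goods are on board at the origin port; the buyer bears freight, insurance and all costs thereafter.
Already in the invoice (seller's account under FOB): inland to port, export clearance, origin terminal — exclude.
CIF value = FOB price + freight + insurance = 46545.59 + 3803.84 + 489.86 = 50839.29
Import duty = 50839.29 × 6% = 3050.36
Buyer bears: freight 3803.84 + insurance 489.86 + destination terminal 979.88 + duty 3050.36 = 8323.94
Landed cost = invoice 46545.59 + 8323.94 = 54869.53

Total landed cost: SGD 54869.53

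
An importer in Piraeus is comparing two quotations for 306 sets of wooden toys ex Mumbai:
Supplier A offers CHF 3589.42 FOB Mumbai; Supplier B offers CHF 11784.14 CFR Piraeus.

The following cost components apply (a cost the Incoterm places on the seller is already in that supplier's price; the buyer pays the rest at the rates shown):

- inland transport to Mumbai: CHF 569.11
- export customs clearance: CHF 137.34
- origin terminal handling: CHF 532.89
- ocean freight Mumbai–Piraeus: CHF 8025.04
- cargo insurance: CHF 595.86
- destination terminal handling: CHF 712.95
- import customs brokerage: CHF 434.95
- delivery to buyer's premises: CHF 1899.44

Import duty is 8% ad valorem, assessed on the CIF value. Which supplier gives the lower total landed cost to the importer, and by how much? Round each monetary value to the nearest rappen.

Supplier A is cheaper by CHF 183.25

Supplier A (FOB):
CIF value = FOB price + freight + insurance = 3589.42 + 8025.04 + 595.86 = 12210.32
Import duty = 12210.32 × 8% = 976.83
Buyer bears (A): 8025.04 + 595.86 + 712.95 + 434.95 + 1899.44 = 11668.24
Landed cost (A) = invoice 3589.42 + 11668.24 + duty 976.83 = 16234.49
Supplier B (CFR):
CIF value = CFR price + insurance = 11784.14 + 595.86 = 12380.00
Import duty = 12380.00 × 8% = 990.40
Buyer bears (B): 595.86 + 712.95 + 434.95 + 1899.44 = 3643.20
Landed cost (B) = invoice 11784.14 + 3643.20 + duty 990.40 = 16417.74
Difference = |16234.49 − 16417.74| = 183.25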